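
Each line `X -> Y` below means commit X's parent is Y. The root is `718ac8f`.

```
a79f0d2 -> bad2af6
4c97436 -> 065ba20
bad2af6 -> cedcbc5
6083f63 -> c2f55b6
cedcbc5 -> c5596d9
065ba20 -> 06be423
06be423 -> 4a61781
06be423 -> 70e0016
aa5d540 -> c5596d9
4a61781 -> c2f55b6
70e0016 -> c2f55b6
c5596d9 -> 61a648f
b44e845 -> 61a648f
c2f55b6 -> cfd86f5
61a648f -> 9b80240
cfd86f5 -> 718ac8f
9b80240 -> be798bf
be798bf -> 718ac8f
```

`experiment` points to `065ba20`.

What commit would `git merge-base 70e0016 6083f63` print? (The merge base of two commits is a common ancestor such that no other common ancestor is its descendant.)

c2f55b6

Ancestors of 70e0016: {70e0016, 718ac8f, c2f55b6, cfd86f5}.
Ancestors of 6083f63: {6083f63, 718ac8f, c2f55b6, cfd86f5}.
Common ancestors: {718ac8f, c2f55b6, cfd86f5}.
Among these, c2f55b6 is not an ancestor of any other common ancestor — it is the merge base.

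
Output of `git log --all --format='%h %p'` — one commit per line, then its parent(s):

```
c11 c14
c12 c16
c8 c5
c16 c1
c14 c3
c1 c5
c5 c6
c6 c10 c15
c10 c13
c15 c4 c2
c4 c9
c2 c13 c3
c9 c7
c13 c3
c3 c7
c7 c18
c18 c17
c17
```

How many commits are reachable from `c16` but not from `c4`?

9

Reachable from c16: {c1, c10, c13, c15, c16, c17, c18, c2, c3, c4, c5, c6, c7, c9}.
Reachable from c4: {c17, c18, c4, c7, c9}.
In c16's history but not c4's: {c1, c10, c13, c15, c16, c2, c3, c5, c6} — 9 commits.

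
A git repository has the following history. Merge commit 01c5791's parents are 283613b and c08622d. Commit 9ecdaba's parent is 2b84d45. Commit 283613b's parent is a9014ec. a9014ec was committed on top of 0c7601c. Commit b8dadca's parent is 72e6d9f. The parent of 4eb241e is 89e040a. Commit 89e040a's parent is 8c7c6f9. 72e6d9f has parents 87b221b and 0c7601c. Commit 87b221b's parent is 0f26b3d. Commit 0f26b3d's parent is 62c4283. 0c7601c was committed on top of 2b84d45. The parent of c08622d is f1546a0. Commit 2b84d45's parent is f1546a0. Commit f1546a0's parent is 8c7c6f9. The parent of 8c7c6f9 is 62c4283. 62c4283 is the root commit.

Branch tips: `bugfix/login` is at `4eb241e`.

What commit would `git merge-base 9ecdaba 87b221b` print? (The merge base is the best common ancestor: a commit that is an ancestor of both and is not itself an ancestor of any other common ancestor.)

62c4283

Ancestors of 9ecdaba: {2b84d45, 62c4283, 8c7c6f9, 9ecdaba, f1546a0}.
Ancestors of 87b221b: {0f26b3d, 62c4283, 87b221b}.
Common ancestors: {62c4283}.
The only common ancestor is 62c4283, so it is the merge base.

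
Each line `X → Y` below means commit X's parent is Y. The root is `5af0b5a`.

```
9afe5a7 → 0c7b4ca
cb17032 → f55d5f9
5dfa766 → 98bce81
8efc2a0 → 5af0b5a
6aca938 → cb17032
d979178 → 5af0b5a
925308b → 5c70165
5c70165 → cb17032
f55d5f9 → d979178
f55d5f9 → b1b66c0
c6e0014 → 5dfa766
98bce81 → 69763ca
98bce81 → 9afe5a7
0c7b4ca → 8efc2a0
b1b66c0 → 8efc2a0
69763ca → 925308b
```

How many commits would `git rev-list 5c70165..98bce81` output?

Reachable from 98bce81: {0c7b4ca, 5af0b5a, 5c70165, 69763ca, 8efc2a0, 925308b, 98bce81, 9afe5a7, b1b66c0, cb17032, d979178, f55d5f9}.
Reachable from 5c70165: {5af0b5a, 5c70165, 8efc2a0, b1b66c0, cb17032, d979178, f55d5f9}.
In 98bce81's history but not 5c70165's: {0c7b4ca, 69763ca, 925308b, 98bce81, 9afe5a7} — 5 commits.

5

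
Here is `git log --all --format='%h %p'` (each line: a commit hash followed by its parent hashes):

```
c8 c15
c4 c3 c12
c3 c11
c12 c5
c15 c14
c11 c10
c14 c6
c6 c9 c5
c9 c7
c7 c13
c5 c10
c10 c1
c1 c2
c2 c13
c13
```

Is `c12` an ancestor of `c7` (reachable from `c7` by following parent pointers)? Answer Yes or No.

Ancestors of c7: {c13, c7}.
c12 is not in that set, so it is not an ancestor of c7.

No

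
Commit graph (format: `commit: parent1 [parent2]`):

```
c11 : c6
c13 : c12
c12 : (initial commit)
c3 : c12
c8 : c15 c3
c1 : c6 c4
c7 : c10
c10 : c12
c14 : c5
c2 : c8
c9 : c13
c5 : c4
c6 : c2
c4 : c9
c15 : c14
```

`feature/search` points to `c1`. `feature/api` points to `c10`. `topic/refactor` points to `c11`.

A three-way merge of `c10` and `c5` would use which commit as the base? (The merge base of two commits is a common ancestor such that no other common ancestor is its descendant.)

c12

Ancestors of c10: {c10, c12}.
Ancestors of c5: {c12, c13, c4, c5, c9}.
Common ancestors: {c12}.
The only common ancestor is c12, so it is the merge base.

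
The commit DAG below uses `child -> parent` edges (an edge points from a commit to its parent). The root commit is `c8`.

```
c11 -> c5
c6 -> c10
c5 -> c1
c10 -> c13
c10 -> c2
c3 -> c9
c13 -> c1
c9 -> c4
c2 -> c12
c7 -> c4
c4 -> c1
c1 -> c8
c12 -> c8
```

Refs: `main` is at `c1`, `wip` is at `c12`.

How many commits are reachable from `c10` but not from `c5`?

4

Reachable from c10: {c1, c10, c12, c13, c2, c8}.
Reachable from c5: {c1, c5, c8}.
In c10's history but not c5's: {c10, c12, c13, c2} — 4 commits.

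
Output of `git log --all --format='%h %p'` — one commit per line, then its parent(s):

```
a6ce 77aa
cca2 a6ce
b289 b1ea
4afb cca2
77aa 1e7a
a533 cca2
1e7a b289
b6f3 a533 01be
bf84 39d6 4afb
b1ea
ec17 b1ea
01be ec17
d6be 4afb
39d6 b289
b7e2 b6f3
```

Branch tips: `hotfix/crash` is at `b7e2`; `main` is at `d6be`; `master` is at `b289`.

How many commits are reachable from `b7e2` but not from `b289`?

Reachable from b7e2: {01be, 1e7a, 77aa, a533, a6ce, b1ea, b289, b6f3, b7e2, cca2, ec17}.
Reachable from b289: {b1ea, b289}.
In b7e2's history but not b289's: {01be, 1e7a, 77aa, a533, a6ce, b6f3, b7e2, cca2, ec17} — 9 commits.

9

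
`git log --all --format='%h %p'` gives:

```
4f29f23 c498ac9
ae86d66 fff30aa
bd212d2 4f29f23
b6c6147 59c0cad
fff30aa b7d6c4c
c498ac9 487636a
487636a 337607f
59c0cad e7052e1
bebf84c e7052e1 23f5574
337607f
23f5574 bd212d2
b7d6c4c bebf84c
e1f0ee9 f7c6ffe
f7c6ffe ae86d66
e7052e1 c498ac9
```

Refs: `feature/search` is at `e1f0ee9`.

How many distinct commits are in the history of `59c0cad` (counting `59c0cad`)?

5

Walking parent pointers from 59c0cad: reachable set = {337607f, 487636a, 59c0cad, c498ac9, e7052e1}.
That is 5 commits.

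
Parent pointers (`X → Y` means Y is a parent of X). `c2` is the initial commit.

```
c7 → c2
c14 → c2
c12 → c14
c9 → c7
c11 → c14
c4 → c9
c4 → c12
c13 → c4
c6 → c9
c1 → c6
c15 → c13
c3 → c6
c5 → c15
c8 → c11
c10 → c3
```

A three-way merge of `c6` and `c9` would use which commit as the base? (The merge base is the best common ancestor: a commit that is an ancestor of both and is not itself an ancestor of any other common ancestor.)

c9

Ancestors of c6: {c2, c6, c7, c9}.
Ancestors of c9: {c2, c7, c9}.
Common ancestors: {c2, c7, c9}.
Among these, c9 is not an ancestor of any other common ancestor — it is the merge base.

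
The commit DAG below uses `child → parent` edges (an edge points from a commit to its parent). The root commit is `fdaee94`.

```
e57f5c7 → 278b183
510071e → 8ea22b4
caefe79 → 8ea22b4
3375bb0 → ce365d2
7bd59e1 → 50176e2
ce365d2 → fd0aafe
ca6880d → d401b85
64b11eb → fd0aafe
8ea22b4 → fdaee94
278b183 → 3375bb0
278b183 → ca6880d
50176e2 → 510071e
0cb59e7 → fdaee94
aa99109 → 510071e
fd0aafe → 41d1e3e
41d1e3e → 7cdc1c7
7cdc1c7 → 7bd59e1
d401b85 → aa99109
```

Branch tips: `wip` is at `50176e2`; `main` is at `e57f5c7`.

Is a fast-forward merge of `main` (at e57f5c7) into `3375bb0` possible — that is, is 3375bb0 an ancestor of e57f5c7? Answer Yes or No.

Yes

A fast-forward from 3375bb0 to e57f5c7 is possible iff 3375bb0 is an ancestor of e57f5c7.
Ancestors of e57f5c7: {278b183, 3375bb0, 41d1e3e, 50176e2, 510071e, 7bd59e1, 7cdc1c7, 8ea22b4, aa99109, ca6880d, ce365d2, d401b85, e57f5c7, fd0aafe, fdaee94}.
3375bb0 is among them, so fast-forward is possible.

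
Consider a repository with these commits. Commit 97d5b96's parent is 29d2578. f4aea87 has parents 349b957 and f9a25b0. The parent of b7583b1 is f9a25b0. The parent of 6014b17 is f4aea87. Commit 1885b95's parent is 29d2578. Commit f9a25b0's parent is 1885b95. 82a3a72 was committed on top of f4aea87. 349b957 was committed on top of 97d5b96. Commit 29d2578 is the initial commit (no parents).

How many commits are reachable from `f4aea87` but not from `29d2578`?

Reachable from f4aea87: {1885b95, 29d2578, 349b957, 97d5b96, f4aea87, f9a25b0}.
Reachable from 29d2578: {29d2578}.
In f4aea87's history but not 29d2578's: {1885b95, 349b957, 97d5b96, f4aea87, f9a25b0} — 5 commits.

5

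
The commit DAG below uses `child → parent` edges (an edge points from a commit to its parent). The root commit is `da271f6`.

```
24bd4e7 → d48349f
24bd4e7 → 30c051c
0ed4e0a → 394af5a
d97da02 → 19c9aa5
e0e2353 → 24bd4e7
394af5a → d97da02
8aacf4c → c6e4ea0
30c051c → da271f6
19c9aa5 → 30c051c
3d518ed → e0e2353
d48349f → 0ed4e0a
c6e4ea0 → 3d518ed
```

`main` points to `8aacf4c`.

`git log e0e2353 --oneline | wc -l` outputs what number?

9

Walking parent pointers from e0e2353: reachable set = {0ed4e0a, 19c9aa5, 24bd4e7, 30c051c, 394af5a, d48349f, d97da02, da271f6, e0e2353}.
That is 9 commits.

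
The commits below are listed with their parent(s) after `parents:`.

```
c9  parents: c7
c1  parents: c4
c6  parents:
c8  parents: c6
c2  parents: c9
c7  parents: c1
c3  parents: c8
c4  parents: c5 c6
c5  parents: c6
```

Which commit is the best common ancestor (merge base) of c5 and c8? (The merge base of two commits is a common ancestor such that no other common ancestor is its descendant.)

c6

Ancestors of c5: {c5, c6}.
Ancestors of c8: {c6, c8}.
Common ancestors: {c6}.
The only common ancestor is c6, so it is the merge base.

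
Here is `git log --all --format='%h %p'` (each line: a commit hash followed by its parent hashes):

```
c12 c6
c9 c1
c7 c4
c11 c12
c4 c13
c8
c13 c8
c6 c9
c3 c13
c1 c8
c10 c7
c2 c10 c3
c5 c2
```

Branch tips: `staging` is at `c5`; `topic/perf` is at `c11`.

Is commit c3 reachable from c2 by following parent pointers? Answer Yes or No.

Yes

Ancestors of c2 (commits reachable by following parents): {c10, c13, c2, c3, c4, c7, c8}.
c3 is in that set, so it is an ancestor of c2.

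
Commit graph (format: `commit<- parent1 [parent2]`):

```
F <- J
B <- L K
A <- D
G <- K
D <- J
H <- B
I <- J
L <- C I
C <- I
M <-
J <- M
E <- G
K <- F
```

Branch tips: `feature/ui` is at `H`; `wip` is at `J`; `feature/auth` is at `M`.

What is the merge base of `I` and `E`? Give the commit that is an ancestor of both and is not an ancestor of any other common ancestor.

Ancestors of I: {I, J, M}.
Ancestors of E: {E, F, G, J, K, M}.
Common ancestors: {J, M}.
Among these, J is not an ancestor of any other common ancestor — it is the merge base.

J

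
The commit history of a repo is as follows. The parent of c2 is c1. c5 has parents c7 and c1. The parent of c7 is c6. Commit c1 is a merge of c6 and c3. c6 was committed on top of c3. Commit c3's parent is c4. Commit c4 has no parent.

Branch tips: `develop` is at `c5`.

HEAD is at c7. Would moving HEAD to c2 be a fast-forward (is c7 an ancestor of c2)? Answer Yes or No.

A fast-forward from c7 to c2 is possible iff c7 is an ancestor of c2.
Ancestors of c2: {c1, c2, c3, c4, c6}.
c7 is not among them, so fast-forward is not possible.

No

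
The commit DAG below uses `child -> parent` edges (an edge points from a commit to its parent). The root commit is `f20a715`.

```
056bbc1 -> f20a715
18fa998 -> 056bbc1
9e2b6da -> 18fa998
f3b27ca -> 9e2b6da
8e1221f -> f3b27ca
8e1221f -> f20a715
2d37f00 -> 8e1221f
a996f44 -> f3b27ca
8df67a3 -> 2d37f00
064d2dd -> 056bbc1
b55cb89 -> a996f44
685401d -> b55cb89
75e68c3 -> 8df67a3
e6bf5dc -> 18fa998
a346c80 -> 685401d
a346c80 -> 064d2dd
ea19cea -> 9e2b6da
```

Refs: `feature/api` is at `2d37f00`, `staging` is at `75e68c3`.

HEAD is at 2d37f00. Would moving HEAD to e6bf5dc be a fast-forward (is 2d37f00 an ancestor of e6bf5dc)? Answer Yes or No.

A fast-forward from 2d37f00 to e6bf5dc is possible iff 2d37f00 is an ancestor of e6bf5dc.
Ancestors of e6bf5dc: {056bbc1, 18fa998, e6bf5dc, f20a715}.
2d37f00 is not among them, so fast-forward is not possible.

No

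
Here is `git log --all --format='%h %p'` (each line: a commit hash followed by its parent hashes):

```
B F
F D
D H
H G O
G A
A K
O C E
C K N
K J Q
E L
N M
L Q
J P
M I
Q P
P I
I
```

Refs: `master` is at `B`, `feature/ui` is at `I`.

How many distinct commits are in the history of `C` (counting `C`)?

Walking parent pointers from C: reachable set = {C, I, J, K, M, N, P, Q}.
That is 8 commits.

8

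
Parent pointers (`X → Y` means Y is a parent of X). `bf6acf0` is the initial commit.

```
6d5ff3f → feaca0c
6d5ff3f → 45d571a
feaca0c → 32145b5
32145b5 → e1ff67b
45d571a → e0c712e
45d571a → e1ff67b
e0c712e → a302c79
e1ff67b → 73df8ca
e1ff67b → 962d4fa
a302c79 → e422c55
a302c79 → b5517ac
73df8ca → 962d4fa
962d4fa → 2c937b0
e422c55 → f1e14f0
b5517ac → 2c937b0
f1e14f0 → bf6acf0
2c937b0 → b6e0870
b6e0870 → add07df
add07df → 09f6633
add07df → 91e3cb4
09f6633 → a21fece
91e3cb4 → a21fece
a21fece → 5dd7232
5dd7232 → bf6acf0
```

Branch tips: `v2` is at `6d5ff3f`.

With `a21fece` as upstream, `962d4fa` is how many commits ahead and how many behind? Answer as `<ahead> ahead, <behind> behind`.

6 ahead, 0 behind

Reachable from 962d4fa: {09f6633, 2c937b0, 5dd7232, 91e3cb4, 962d4fa, a21fece, add07df, b6e0870, bf6acf0}.
Reachable from a21fece: {5dd7232, a21fece, bf6acf0}.
Only in 962d4fa's history (ahead): {09f6633, 2c937b0, 91e3cb4, 962d4fa, add07df, b6e0870} — 6.
Only in a21fece's history (behind): {} — 0.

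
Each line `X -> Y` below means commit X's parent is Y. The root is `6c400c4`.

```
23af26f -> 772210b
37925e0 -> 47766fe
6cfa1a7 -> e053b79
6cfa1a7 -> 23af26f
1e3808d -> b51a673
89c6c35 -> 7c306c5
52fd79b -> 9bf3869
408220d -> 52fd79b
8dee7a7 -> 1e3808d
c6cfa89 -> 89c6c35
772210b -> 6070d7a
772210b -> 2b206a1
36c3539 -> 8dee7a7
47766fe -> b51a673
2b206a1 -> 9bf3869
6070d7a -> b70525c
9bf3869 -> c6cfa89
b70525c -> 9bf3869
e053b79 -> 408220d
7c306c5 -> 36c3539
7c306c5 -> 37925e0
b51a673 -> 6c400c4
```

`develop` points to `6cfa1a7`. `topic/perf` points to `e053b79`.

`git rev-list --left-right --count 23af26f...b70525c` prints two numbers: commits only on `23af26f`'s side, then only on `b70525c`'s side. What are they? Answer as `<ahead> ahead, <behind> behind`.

4 ahead, 0 behind

Reachable from 23af26f: {1e3808d, 23af26f, 2b206a1, 36c3539, 37925e0, 47766fe, 6070d7a, 6c400c4, 772210b, 7c306c5, 89c6c35, 8dee7a7, 9bf3869, b51a673, b70525c, c6cfa89}.
Reachable from b70525c: {1e3808d, 36c3539, 37925e0, 47766fe, 6c400c4, 7c306c5, 89c6c35, 8dee7a7, 9bf3869, b51a673, b70525c, c6cfa89}.
Only in 23af26f's history (ahead): {23af26f, 2b206a1, 6070d7a, 772210b} — 4.
Only in b70525c's history (behind): {} — 0.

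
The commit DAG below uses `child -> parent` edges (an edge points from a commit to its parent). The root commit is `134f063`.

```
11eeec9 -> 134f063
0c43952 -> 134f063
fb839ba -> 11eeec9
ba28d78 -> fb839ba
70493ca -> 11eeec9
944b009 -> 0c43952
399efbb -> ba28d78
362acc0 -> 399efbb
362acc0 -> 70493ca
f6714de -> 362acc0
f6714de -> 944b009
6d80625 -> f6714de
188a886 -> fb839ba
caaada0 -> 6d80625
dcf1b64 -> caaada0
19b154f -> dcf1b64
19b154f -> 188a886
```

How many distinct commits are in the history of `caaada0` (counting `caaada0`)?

12

Walking parent pointers from caaada0: reachable set = {0c43952, 11eeec9, 134f063, 362acc0, 399efbb, 6d80625, 70493ca, 944b009, ba28d78, caaada0, f6714de, fb839ba}.
That is 12 commits.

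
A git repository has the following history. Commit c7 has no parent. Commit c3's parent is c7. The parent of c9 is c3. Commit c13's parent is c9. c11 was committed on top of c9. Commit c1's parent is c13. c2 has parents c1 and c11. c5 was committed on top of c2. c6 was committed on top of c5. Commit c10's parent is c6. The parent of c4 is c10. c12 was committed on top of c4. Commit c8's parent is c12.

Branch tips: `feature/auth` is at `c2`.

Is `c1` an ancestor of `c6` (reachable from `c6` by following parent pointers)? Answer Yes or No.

Yes

Ancestors of c6 (commits reachable by following parents): {c1, c11, c13, c2, c3, c5, c6, c7, c9}.
c1 is in that set, so it is an ancestor of c6.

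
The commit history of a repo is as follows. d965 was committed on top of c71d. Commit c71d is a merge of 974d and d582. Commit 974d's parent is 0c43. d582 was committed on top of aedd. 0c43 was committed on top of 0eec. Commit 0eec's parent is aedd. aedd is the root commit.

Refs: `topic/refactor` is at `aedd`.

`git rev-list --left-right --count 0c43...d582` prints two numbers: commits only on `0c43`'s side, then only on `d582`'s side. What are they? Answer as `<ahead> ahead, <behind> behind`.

2 ahead, 1 behind

Reachable from 0c43: {0c43, 0eec, aedd}.
Reachable from d582: {aedd, d582}.
Only in 0c43's history (ahead): {0c43, 0eec} — 2.
Only in d582's history (behind): {d582} — 1.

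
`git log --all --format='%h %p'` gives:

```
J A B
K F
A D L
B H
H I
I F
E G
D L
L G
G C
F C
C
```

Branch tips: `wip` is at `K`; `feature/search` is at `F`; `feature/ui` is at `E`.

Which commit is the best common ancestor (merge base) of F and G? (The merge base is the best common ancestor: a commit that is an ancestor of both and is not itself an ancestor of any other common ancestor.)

C

Ancestors of F: {C, F}.
Ancestors of G: {C, G}.
Common ancestors: {C}.
The only common ancestor is C, so it is the merge base.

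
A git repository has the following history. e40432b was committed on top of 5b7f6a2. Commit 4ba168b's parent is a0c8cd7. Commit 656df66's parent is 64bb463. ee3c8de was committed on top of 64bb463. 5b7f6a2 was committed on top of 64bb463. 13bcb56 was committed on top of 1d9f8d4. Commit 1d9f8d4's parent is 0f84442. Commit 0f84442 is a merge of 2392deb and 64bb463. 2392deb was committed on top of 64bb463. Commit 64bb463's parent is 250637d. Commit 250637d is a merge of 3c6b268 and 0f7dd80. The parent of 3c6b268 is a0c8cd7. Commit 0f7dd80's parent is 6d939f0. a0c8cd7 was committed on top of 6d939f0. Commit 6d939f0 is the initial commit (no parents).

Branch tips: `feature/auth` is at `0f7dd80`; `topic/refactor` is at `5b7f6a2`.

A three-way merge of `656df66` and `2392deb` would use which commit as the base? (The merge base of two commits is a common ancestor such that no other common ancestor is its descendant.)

64bb463

Ancestors of 656df66: {0f7dd80, 250637d, 3c6b268, 64bb463, 656df66, 6d939f0, a0c8cd7}.
Ancestors of 2392deb: {0f7dd80, 2392deb, 250637d, 3c6b268, 64bb463, 6d939f0, a0c8cd7}.
Common ancestors: {0f7dd80, 250637d, 3c6b268, 64bb463, 6d939f0, a0c8cd7}.
Among these, 64bb463 is not an ancestor of any other common ancestor — it is the merge base.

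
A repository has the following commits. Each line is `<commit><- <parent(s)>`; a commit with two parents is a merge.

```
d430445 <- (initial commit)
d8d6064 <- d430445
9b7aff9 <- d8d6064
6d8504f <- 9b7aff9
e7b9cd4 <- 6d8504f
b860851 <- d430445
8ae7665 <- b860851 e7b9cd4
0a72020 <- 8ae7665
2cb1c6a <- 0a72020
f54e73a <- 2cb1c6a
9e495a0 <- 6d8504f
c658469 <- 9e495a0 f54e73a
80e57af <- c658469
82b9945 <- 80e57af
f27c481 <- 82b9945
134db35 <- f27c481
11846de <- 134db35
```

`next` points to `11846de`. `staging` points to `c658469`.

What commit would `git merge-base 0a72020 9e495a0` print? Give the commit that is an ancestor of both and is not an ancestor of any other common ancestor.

Ancestors of 0a72020: {0a72020, 6d8504f, 8ae7665, 9b7aff9, b860851, d430445, d8d6064, e7b9cd4}.
Ancestors of 9e495a0: {6d8504f, 9b7aff9, 9e495a0, d430445, d8d6064}.
Common ancestors: {6d8504f, 9b7aff9, d430445, d8d6064}.
Among these, 6d8504f is not an ancestor of any other common ancestor — it is the merge base.

6d8504f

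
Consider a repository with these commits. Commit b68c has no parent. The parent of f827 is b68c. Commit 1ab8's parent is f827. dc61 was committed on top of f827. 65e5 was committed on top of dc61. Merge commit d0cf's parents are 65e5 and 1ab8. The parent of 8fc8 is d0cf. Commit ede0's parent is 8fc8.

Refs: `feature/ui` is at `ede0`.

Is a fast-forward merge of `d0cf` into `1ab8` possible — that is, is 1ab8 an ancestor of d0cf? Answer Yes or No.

Yes

A fast-forward from 1ab8 to d0cf is possible iff 1ab8 is an ancestor of d0cf.
Ancestors of d0cf: {1ab8, 65e5, b68c, d0cf, dc61, f827}.
1ab8 is among them, so fast-forward is possible.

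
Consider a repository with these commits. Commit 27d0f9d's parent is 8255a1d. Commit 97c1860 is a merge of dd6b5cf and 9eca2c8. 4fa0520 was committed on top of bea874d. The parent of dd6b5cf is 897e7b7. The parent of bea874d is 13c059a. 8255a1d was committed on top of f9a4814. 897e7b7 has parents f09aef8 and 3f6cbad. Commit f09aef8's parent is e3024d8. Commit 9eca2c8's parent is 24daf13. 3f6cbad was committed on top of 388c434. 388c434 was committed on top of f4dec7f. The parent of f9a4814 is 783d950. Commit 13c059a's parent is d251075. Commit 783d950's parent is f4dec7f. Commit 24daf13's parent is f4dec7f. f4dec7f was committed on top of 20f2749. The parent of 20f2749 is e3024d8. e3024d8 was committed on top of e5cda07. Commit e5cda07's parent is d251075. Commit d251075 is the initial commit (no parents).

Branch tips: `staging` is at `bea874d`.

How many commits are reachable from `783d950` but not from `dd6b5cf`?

Reachable from 783d950: {20f2749, 783d950, d251075, e3024d8, e5cda07, f4dec7f}.
Reachable from dd6b5cf: {20f2749, 388c434, 3f6cbad, 897e7b7, d251075, dd6b5cf, e3024d8, e5cda07, f09aef8, f4dec7f}.
In 783d950's history but not dd6b5cf's: {783d950} — 1 commit.

1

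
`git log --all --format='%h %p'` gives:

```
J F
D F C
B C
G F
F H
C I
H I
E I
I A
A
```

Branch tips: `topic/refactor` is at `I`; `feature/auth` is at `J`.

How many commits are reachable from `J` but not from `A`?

Reachable from J: {A, F, H, I, J}.
Reachable from A: {A}.
In J's history but not A's: {F, H, I, J} — 4 commits.

4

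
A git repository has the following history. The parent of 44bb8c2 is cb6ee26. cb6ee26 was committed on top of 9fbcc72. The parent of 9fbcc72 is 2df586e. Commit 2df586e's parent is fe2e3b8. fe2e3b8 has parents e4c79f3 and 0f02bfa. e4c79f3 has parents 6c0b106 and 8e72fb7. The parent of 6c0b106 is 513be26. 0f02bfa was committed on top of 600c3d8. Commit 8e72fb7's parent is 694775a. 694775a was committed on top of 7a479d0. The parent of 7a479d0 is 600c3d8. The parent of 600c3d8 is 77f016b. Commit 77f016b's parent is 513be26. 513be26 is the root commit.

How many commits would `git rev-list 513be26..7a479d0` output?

3

Reachable from 7a479d0: {513be26, 600c3d8, 77f016b, 7a479d0}.
Reachable from 513be26: {513be26}.
In 7a479d0's history but not 513be26's: {600c3d8, 77f016b, 7a479d0} — 3 commits.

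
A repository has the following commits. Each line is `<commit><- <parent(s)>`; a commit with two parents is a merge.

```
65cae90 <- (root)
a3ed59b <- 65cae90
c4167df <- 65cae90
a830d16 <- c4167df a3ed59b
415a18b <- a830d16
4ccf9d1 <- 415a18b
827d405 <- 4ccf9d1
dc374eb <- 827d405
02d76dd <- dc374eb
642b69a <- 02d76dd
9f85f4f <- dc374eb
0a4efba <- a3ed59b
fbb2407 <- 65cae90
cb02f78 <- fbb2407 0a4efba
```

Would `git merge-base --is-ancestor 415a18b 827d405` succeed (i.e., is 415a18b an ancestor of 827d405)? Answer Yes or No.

Ancestors of 827d405 (commits reachable by following parents): {415a18b, 4ccf9d1, 65cae90, 827d405, a3ed59b, a830d16, c4167df}.
415a18b is in that set, so it is an ancestor of 827d405.

Yes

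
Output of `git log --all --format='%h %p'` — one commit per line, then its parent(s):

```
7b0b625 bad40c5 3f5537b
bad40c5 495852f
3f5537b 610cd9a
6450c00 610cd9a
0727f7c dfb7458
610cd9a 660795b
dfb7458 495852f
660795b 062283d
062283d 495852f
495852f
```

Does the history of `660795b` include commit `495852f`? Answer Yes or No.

Ancestors of 660795b (commits reachable by following parents): {062283d, 495852f, 660795b}.
495852f is in that set, so it is an ancestor of 660795b.

Yes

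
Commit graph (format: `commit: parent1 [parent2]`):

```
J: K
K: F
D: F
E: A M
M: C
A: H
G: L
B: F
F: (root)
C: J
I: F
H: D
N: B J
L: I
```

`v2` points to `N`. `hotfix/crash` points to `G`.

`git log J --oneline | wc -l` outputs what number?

Walking parent pointers from J: reachable set = {F, J, K}.
That is 3 commits.

3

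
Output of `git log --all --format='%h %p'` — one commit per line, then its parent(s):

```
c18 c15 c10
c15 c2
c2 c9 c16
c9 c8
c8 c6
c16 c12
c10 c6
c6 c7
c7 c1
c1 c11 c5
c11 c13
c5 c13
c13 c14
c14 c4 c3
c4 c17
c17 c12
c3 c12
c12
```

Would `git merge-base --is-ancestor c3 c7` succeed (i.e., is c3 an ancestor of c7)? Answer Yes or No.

Yes

Ancestors of c7 (commits reachable by following parents): {c1, c11, c12, c13, c14, c17, c3, c4, c5, c7}.
c3 is in that set, so it is an ancestor of c7.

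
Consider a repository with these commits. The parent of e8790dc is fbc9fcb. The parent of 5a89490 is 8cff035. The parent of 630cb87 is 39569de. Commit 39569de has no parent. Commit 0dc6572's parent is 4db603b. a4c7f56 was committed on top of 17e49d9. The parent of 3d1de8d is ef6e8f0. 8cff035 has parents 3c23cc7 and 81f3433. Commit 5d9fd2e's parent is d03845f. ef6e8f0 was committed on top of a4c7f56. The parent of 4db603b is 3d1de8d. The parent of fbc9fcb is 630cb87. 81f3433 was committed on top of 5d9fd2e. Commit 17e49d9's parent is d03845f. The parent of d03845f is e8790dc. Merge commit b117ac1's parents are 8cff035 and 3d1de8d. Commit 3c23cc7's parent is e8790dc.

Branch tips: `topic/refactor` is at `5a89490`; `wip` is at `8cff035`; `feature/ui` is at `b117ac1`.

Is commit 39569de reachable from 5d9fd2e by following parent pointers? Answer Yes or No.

Yes

Ancestors of 5d9fd2e (commits reachable by following parents): {39569de, 5d9fd2e, 630cb87, d03845f, e8790dc, fbc9fcb}.
39569de is in that set, so it is an ancestor of 5d9fd2e.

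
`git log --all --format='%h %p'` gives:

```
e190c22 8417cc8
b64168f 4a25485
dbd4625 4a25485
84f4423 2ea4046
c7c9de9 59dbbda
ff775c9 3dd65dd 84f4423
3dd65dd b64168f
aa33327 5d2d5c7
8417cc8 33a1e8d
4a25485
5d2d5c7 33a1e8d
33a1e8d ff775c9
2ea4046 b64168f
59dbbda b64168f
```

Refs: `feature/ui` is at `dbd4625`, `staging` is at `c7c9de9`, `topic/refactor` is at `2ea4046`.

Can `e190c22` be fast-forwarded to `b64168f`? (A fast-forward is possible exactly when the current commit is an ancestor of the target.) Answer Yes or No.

No

A fast-forward from e190c22 to b64168f is possible iff e190c22 is an ancestor of b64168f.
Ancestors of b64168f: {4a25485, b64168f}.
e190c22 is not among them, so fast-forward is not possible.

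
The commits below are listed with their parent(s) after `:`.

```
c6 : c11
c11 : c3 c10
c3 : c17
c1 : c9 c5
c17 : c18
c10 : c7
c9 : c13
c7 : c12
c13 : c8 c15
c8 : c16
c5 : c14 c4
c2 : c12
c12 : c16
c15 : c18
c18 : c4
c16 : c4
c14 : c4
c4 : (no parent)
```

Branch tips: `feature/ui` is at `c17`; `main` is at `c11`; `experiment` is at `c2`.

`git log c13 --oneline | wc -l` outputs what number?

6

Walking parent pointers from c13: reachable set = {c13, c15, c16, c18, c4, c8}.
That is 6 commits.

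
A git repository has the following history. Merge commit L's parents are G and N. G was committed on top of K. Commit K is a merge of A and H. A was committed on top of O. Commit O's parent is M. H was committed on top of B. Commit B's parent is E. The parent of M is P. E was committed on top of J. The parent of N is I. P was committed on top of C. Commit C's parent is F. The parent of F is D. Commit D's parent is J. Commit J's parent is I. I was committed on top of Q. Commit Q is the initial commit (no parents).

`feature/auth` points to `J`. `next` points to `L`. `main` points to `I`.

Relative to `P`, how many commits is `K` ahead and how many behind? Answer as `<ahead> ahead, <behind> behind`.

Reachable from K: {A, B, C, D, E, F, H, I, J, K, M, O, P, Q}.
Reachable from P: {C, D, F, I, J, P, Q}.
Only in K's history (ahead): {A, B, E, H, K, M, O} — 7.
Only in P's history (behind): {} — 0.

7 ahead, 0 behind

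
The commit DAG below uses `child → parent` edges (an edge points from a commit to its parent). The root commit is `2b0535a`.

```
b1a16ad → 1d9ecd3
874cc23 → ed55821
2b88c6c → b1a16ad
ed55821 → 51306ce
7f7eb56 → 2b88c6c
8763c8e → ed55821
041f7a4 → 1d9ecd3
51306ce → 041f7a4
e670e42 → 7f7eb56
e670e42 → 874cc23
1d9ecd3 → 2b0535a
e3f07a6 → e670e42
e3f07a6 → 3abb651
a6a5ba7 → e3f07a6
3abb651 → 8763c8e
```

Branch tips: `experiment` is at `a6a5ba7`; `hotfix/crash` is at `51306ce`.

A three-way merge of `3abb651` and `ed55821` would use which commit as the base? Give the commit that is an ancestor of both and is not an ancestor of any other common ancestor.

Ancestors of 3abb651: {041f7a4, 1d9ecd3, 2b0535a, 3abb651, 51306ce, 8763c8e, ed55821}.
Ancestors of ed55821: {041f7a4, 1d9ecd3, 2b0535a, 51306ce, ed55821}.
Common ancestors: {041f7a4, 1d9ecd3, 2b0535a, 51306ce, ed55821}.
Among these, ed55821 is not an ancestor of any other common ancestor — it is the merge base.

ed55821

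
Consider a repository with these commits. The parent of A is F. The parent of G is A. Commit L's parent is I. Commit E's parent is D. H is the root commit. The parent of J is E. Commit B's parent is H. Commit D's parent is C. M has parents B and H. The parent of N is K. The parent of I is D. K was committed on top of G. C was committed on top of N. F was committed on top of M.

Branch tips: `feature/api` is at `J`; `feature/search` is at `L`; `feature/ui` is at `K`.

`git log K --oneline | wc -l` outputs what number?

7

Walking parent pointers from K: reachable set = {A, B, F, G, H, K, M}.
That is 7 commits.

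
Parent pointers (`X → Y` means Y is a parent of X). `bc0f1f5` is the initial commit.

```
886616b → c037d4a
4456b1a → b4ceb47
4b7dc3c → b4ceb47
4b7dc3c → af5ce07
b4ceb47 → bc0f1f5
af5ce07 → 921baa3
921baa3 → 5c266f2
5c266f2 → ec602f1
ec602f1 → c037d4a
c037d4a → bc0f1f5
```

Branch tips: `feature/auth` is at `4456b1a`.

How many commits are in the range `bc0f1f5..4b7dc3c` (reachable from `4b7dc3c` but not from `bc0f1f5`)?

7

Reachable from 4b7dc3c: {4b7dc3c, 5c266f2, 921baa3, af5ce07, b4ceb47, bc0f1f5, c037d4a, ec602f1}.
Reachable from bc0f1f5: {bc0f1f5}.
In 4b7dc3c's history but not bc0f1f5's: {4b7dc3c, 5c266f2, 921baa3, af5ce07, b4ceb47, c037d4a, ec602f1} — 7 commits.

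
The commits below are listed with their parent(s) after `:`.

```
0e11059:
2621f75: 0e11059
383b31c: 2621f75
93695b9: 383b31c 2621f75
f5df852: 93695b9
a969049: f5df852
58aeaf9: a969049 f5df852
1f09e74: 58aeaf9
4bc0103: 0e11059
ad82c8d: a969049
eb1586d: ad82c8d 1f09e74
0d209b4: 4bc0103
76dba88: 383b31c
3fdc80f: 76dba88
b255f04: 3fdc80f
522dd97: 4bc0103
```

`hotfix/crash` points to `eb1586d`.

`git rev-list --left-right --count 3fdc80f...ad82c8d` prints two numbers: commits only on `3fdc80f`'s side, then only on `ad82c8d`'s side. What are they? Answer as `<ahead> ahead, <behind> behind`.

2 ahead, 4 behind

Reachable from 3fdc80f: {0e11059, 2621f75, 383b31c, 3fdc80f, 76dba88}.
Reachable from ad82c8d: {0e11059, 2621f75, 383b31c, 93695b9, a969049, ad82c8d, f5df852}.
Only in 3fdc80f's history (ahead): {3fdc80f, 76dba88} — 2.
Only in ad82c8d's history (behind): {93695b9, a969049, ad82c8d, f5df852} — 4.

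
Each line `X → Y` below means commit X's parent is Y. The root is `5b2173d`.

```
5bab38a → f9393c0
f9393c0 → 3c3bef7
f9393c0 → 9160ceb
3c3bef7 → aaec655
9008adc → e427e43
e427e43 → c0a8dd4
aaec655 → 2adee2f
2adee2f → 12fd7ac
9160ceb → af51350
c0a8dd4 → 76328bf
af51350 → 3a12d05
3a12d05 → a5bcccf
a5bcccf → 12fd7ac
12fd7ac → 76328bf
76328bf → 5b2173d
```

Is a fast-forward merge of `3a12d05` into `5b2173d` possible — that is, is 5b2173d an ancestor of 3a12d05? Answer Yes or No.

Yes

A fast-forward from 5b2173d to 3a12d05 is possible iff 5b2173d is an ancestor of 3a12d05.
Ancestors of 3a12d05: {12fd7ac, 3a12d05, 5b2173d, 76328bf, a5bcccf}.
5b2173d is among them, so fast-forward is possible.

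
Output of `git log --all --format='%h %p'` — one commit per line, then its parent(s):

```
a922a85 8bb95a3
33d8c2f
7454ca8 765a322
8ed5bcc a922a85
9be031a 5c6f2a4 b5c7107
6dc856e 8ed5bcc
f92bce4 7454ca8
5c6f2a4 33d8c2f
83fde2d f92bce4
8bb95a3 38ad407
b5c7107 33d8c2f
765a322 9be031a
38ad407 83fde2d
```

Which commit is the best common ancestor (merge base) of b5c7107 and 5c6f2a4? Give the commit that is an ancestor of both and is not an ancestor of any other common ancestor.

33d8c2f

Ancestors of b5c7107: {33d8c2f, b5c7107}.
Ancestors of 5c6f2a4: {33d8c2f, 5c6f2a4}.
Common ancestors: {33d8c2f}.
The only common ancestor is 33d8c2f, so it is the merge base.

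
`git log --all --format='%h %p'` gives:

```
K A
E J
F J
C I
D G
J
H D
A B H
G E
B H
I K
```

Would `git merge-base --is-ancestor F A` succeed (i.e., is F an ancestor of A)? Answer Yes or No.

No

Ancestors of A: {A, B, D, E, G, H, J}.
F is not in that set, so it is not an ancestor of A.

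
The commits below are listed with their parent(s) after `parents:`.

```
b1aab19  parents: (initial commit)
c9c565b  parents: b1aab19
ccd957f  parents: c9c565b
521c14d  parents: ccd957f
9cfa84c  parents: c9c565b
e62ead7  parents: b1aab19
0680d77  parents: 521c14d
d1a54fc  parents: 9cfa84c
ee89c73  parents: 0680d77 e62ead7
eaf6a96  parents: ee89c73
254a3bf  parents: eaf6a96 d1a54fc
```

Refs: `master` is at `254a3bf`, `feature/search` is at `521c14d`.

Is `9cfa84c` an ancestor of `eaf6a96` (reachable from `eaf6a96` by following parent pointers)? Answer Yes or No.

Ancestors of eaf6a96: {0680d77, 521c14d, b1aab19, c9c565b, ccd957f, e62ead7, eaf6a96, ee89c73}.
9cfa84c is not in that set, so it is not an ancestor of eaf6a96.

No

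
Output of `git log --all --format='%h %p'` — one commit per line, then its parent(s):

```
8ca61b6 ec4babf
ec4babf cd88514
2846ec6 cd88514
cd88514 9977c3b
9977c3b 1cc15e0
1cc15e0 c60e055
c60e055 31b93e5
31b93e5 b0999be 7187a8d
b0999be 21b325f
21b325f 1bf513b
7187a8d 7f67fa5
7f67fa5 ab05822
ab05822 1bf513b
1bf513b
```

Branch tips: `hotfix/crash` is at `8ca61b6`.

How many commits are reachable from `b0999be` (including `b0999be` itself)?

3

Walking parent pointers from b0999be: reachable set = {1bf513b, 21b325f, b0999be}.
That is 3 commits.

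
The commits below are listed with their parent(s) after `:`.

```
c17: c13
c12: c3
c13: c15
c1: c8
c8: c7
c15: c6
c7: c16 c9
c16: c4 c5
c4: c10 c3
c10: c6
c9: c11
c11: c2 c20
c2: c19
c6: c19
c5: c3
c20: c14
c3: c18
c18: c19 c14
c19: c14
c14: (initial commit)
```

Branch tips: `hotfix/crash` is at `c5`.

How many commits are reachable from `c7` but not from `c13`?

11

Reachable from c7: {c10, c11, c14, c16, c18, c19, c2, c20, c3, c4, c5, c6, c7, c9}.
Reachable from c13: {c13, c14, c15, c19, c6}.
In c7's history but not c13's: {c10, c11, c16, c18, c2, c20, c3, c4, c5, c7, c9} — 11 commits.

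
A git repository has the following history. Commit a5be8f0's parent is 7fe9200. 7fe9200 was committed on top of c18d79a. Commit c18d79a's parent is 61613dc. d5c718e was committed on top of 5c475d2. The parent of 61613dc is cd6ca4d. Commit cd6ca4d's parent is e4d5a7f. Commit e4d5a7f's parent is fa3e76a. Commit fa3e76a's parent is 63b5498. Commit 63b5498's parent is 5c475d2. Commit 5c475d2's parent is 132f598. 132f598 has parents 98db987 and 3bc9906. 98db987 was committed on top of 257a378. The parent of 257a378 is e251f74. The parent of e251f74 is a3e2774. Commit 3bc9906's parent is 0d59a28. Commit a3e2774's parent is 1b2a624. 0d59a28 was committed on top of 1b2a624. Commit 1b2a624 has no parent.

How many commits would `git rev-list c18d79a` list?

15

Walking parent pointers from c18d79a: reachable set = {0d59a28, 132f598, 1b2a624, 257a378, 3bc9906, 5c475d2, 61613dc, 63b5498, 98db987, a3e2774, c18d79a, cd6ca4d, e251f74, e4d5a7f, fa3e76a}.
That is 15 commits.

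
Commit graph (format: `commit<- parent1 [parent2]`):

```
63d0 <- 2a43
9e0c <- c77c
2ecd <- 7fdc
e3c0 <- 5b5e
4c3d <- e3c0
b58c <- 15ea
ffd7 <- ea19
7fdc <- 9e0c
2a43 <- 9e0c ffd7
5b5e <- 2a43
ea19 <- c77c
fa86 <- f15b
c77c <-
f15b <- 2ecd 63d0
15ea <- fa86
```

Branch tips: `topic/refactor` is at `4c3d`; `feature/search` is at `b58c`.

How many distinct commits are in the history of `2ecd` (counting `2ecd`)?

4

Walking parent pointers from 2ecd: reachable set = {2ecd, 7fdc, 9e0c, c77c}.
That is 4 commits.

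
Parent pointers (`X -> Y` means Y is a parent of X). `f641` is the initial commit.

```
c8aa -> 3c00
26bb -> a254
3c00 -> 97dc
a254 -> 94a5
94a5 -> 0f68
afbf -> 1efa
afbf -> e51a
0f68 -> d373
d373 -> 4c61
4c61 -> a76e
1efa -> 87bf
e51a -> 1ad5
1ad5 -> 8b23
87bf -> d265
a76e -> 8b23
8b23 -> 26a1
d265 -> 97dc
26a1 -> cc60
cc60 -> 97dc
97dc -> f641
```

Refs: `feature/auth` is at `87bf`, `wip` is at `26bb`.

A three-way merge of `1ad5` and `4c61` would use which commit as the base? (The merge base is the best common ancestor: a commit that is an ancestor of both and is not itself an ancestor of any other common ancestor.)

8b23

Ancestors of 1ad5: {1ad5, 26a1, 8b23, 97dc, cc60, f641}.
Ancestors of 4c61: {26a1, 4c61, 8b23, 97dc, a76e, cc60, f641}.
Common ancestors: {26a1, 8b23, 97dc, cc60, f641}.
Among these, 8b23 is not an ancestor of any other common ancestor — it is the merge base.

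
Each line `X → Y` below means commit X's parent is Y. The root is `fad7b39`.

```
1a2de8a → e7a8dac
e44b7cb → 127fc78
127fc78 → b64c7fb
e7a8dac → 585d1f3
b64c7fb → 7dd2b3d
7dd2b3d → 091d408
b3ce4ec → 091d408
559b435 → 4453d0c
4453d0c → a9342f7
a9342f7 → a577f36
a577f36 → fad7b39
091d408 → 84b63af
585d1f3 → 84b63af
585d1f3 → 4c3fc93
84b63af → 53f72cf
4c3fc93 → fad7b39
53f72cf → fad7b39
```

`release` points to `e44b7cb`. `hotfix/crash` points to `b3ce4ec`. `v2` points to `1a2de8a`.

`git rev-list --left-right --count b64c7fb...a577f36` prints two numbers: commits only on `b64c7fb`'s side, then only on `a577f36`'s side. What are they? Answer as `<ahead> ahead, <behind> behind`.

5 ahead, 1 behind

Reachable from b64c7fb: {091d408, 53f72cf, 7dd2b3d, 84b63af, b64c7fb, fad7b39}.
Reachable from a577f36: {a577f36, fad7b39}.
Only in b64c7fb's history (ahead): {091d408, 53f72cf, 7dd2b3d, 84b63af, b64c7fb} — 5.
Only in a577f36's history (behind): {a577f36} — 1.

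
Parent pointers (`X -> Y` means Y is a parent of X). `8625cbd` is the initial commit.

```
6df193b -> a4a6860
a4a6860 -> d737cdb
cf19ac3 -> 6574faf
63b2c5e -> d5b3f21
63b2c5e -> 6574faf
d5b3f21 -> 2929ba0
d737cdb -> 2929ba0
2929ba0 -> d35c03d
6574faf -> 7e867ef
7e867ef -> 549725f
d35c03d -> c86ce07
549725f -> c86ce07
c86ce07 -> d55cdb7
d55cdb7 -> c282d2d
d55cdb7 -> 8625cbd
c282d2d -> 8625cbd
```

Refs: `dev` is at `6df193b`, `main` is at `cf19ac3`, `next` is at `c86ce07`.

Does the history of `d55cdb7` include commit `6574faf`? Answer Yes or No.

Ancestors of d55cdb7: {8625cbd, c282d2d, d55cdb7}.
6574faf is not in that set, so it is not an ancestor of d55cdb7.

No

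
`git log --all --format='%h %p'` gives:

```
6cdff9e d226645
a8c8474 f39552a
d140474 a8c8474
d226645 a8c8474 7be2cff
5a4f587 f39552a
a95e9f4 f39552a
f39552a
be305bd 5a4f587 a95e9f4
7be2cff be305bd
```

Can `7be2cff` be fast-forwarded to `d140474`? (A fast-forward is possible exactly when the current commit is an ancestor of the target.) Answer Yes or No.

A fast-forward from 7be2cff to d140474 is possible iff 7be2cff is an ancestor of d140474.
Ancestors of d140474: {a8c8474, d140474, f39552a}.
7be2cff is not among them, so fast-forward is not possible.

No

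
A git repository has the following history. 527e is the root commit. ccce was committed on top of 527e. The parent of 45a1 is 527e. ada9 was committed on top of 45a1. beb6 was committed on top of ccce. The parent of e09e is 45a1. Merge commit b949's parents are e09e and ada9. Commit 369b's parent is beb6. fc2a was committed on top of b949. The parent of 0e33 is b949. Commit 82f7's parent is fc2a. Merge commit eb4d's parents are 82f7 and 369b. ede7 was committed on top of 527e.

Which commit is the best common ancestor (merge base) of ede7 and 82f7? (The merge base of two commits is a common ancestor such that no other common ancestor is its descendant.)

Ancestors of ede7: {527e, ede7}.
Ancestors of 82f7: {45a1, 527e, 82f7, ada9, b949, e09e, fc2a}.
Common ancestors: {527e}.
The only common ancestor is 527e, so it is the merge base.

527e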